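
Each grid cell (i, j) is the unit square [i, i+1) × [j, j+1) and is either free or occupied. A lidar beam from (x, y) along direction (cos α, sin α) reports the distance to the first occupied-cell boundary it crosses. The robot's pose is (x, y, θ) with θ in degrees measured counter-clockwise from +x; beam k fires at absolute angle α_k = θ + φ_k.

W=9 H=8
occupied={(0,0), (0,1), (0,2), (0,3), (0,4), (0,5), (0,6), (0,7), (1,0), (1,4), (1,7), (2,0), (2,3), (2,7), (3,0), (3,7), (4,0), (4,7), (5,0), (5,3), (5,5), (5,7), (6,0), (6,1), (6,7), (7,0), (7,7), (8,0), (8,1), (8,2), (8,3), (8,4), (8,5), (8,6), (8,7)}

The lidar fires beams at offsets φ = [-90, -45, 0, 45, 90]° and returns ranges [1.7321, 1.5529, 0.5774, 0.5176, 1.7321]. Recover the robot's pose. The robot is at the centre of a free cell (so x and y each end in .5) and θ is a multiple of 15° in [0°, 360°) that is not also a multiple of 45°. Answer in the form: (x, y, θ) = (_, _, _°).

(x, y, θ) = (6.5, 5.5, 150°)

Candidates: 37 free-cell centres × 16 headings = 592 poses. Raycast each; keep the one whose scan matches to 4 dp.
  (7.5, 2.5, 240°): beam 2 = 5.7956 ≠ 1.5529 ✗
  (5.5, 2.5, 120°): beam 1 = 2.8868 ≠ 1.7321 ✗
  (6.5, 4.5, 195°): beam 1 = 2.5882 ≠ 1.7321 ✗
  (4.5, 3.5, 285°): beam 1 = 1.5529 ≠ 1.7321 ✗
  …
  (6.5, 5.5, 150°): r_1=1.7321, r_2=1.5529, r_3=0.5774, r_4=0.5176, r_5=1.7321 — all match ✓
Only this pose fits every beam.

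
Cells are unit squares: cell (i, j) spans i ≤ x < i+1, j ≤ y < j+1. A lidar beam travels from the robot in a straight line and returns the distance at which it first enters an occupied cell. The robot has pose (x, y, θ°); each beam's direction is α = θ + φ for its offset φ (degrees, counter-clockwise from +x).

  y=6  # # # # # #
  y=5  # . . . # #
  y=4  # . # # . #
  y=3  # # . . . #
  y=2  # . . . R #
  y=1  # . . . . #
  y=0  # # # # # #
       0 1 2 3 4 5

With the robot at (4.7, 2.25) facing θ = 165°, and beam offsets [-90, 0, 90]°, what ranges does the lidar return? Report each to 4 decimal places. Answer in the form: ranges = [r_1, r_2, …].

beam 1: φ=-90°, α=75°
  dir = (cos 75°, sin 75°) = (0.2588, 0.9659); from cell (4,2)
  next x-line at t=1.1591, next y-line at t=0.7765; Δt_x=3.8637, Δt_y=1.0353
    y: enter (4,3) at t=0.7765
    x: enter (5,3) at t=1.1591 ← occupied
  → r_1 = 1.1591
beam 2: φ=0°, α=165°
  dir = (cos 165°, sin 165°) = (-0.9659, 0.2588); from cell (4,2)
  next x-line at t=0.7247, next y-line at t=2.8978; Δt_x=1.0353, Δt_y=3.8637
    x: enter (3,2) at t=0.7247
    x: enter (2,2) at t=1.7600
    x: enter (1,2) at t=2.7952
    y: enter (1,3) at t=2.8978 ← occupied
  → r_2 = 2.8978
beam 3: φ=90°, α=255°
  dir = (cos 255°, sin 255°) = (-0.2588, -0.9659); from cell (4,2)
  next x-line at t=2.7046, next y-line at t=0.2588; Δt_x=3.8637, Δt_y=1.0353
    y: enter (4,1) at t=0.2588
    y: enter (4,0) at t=1.2941 ← occupied
  → r_3 = 1.2941

ranges = [1.1591, 2.8978, 1.2941]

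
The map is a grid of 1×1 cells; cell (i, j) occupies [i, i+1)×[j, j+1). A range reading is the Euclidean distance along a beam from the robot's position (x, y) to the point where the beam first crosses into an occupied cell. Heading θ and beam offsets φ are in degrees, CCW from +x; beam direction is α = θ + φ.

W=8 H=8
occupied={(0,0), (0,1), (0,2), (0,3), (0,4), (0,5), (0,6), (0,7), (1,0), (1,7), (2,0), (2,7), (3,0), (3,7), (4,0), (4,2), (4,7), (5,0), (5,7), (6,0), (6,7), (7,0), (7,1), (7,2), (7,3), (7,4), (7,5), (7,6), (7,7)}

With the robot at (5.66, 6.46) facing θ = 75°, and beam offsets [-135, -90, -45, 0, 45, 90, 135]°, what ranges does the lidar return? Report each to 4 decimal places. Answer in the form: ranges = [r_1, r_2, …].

ranges = [2.6800, 1.3873, 1.0800, 0.5590, 0.6235, 2.0864, 5.3809]

beam 1: φ=-135°, α=300°
  direction (0.5000, -0.8660); cell (5,6); t to first gridline: x 0.6800, y 0.5312 (then +2.0000 / +1.1547)
    (5,5) via y @ 0.5312
    (6,5) via x @ 0.6800
    (6,4) via y @ 1.6859
    (7,4) via x @ 2.6800  # hit
  → r_1 = 2.6800
beam 2: φ=-90°, α=345°
  direction (0.9659, -0.2588); cell (5,6); t to first gridline: x 0.3520, y 1.7773 (then +1.0353 / +3.8637)
    (6,6) via x @ 0.3520
    (7,6) via x @ 1.3873  # hit
  → r_2 = 1.3873
beam 3: φ=-45°, α=30°
  direction (0.8660, 0.5000); cell (5,6); t to first gridline: x 0.3926, y 1.0800 (then +1.1547 / +2.0000)
    (6,6) via x @ 0.3926
    (6,7) via y @ 1.0800  # hit
  → r_3 = 1.0800
beam 4: φ=0°, α=75°
  direction (0.2588, 0.9659); cell (5,6); t to first gridline: x 1.3137, y 0.5590 (then +3.8637 / +1.0353)
    (5,7) via y @ 0.5590  # hit
  → r_4 = 0.5590
beam 5: φ=45°, α=120°
  direction (-0.5000, 0.8660); cell (5,6); t to first gridline: x 1.3200, y 0.6235 (then +2.0000 / +1.1547)
    (5,7) via y @ 0.6235  # hit
  → r_5 = 0.6235
beam 6: φ=90°, α=165°
  direction (-0.9659, 0.2588); cell (5,6); t to first gridline: x 0.6833, y 2.0864 (then +1.0353 / +3.8637)
    (4,6) via x @ 0.6833
    (3,6) via x @ 1.7186
    (3,7) via y @ 2.0864  # hit
  → r_6 = 2.0864
beam 7: φ=135°, α=210°
  direction (-0.8660, -0.5000); cell (5,6); t to first gridline: x 0.7621, y 0.9200 (then +1.1547 / +2.0000)
    (4,6) via x @ 0.7621
    (4,5) via y @ 0.9200
    (3,5) via x @ 1.9168
    (3,4) via y @ 2.9200
    (2,4) via x @ 3.0715
    (1,4) via x @ 4.2262
    (1,3) via y @ 4.9200
    (0,3) via x @ 5.3809  # hit
  → r_7 = 5.3809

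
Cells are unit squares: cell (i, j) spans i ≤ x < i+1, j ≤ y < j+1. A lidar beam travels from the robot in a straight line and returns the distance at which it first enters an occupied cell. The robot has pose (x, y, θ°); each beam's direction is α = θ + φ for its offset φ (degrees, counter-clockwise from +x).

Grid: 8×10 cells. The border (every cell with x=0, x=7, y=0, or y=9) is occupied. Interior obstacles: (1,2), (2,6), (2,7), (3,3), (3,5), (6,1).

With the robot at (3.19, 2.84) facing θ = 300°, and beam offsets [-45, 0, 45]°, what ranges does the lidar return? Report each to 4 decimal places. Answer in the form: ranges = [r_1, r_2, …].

ranges = [1.9049, 2.1246, 3.2455]

beam 1: φ=-45°, α=255°
  d=(-0.2588,-0.9659)  start (3,2)  tX=0.7341 tY=0.8696  stride 1/|dx|=3.8637 1/|dy|=1.0353
    cross x-line → (2,2), t=0.7341
    cross y-line → (2,1), t=0.8696
    cross y-line → (2,0), t=1.9049 (wall)
  → r_1 = 1.9049
beam 2: φ=0°, α=300°
  d=(0.5000,-0.8660)  start (3,2)  tX=1.6200 tY=0.9699  stride 1/|dx|=2.0000 1/|dy|=1.1547
    cross y-line → (3,1), t=0.9699
    cross x-line → (4,1), t=1.6200
    cross y-line → (4,0), t=2.1246 (wall)
  → r_2 = 2.1246
beam 3: φ=45°, α=345°
  d=(0.9659,-0.2588)  start (3,2)  tX=0.8386 tY=3.2455  stride 1/|dx|=1.0353 1/|dy|=3.8637
    cross x-line → (4,2), t=0.8386
    cross x-line → (5,2), t=1.8738
    cross x-line → (6,2), t=2.9091
    cross y-line → (6,1), t=3.2455 (wall)
  → r_3 = 3.2455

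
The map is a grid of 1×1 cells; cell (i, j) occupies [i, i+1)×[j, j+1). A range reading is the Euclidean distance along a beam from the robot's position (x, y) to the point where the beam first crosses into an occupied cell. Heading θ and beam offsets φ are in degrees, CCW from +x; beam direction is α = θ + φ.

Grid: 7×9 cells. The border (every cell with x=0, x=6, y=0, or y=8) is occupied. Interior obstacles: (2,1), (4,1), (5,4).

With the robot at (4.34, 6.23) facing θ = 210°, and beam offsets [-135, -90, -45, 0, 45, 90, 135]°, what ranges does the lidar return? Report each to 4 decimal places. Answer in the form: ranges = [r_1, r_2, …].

beam 1: φ=-135°, α=75°
  dir = (cos 75°, sin 75°) = (0.2588, 0.9659); from cell (4,6)
  next x-line at t=2.5500, next y-line at t=0.7972; Δt_x=3.8637, Δt_y=1.0353
    y: enter (4,7) at t=0.7972
    y: enter (4,8) at t=1.8324 ← occupied
  → r_1 = 1.8324
beam 2: φ=-90°, α=120°
  dir = (cos 120°, sin 120°) = (-0.5000, 0.8660); from cell (4,6)
  next x-line at t=0.6800, next y-line at t=0.8891; Δt_x=2.0000, Δt_y=1.1547
    x: enter (3,6) at t=0.6800
    y: enter (3,7) at t=0.8891
    y: enter (3,8) at t=2.0438 ← occupied
  → r_2 = 2.0438
beam 3: φ=-45°, α=165°
  dir = (cos 165°, sin 165°) = (-0.9659, 0.2588); from cell (4,6)
  next x-line at t=0.3520, next y-line at t=2.9751; Δt_x=1.0353, Δt_y=3.8637
    x: enter (3,6) at t=0.3520
    x: enter (2,6) at t=1.3873
    x: enter (1,6) at t=2.4225
    y: enter (1,7) at t=2.9751
    x: enter (0,7) at t=3.4578 ← occupied
  → r_3 = 3.4578
beam 4: φ=0°, α=210°
  dir = (cos 210°, sin 210°) = (-0.8660, -0.5000); from cell (4,6)
  next x-line at t=0.3926, next y-line at t=0.4600; Δt_x=1.1547, Δt_y=2.0000
    x: enter (3,6) at t=0.3926
    y: enter (3,5) at t=0.4600
    x: enter (2,5) at t=1.5473
    y: enter (2,4) at t=2.4600
    x: enter (1,4) at t=2.7020
    x: enter (0,4) at t=3.8567 ← occupied
  → r_4 = 3.8567
beam 5: φ=45°, α=255°
  dir = (cos 255°, sin 255°) = (-0.2588, -0.9659); from cell (4,6)
  next x-line at t=1.3137, next y-line at t=0.2381; Δt_x=3.8637, Δt_y=1.0353
    y: enter (4,5) at t=0.2381
    y: enter (4,4) at t=1.2734
    x: enter (3,4) at t=1.3137
    y: enter (3,3) at t=2.3087
    y: enter (3,2) at t=3.3439
    y: enter (3,1) at t=4.3792
    x: enter (2,1) at t=5.1774 ← occupied
  → r_5 = 5.1774
beam 6: φ=90°, α=300°
  dir = (cos 300°, sin 300°) = (0.5000, -0.8660); from cell (4,6)
  next x-line at t=1.3200, next y-line at t=0.2656; Δt_x=2.0000, Δt_y=1.1547
    y: enter (4,5) at t=0.2656
    x: enter (5,5) at t=1.3200
    y: enter (5,4) at t=1.4203 ← occupied
  → r_6 = 1.4203
beam 7: φ=135°, α=345°
  dir = (cos 345°, sin 345°) = (0.9659, -0.2588); from cell (4,6)
  next x-line at t=0.6833, next y-line at t=0.8887; Δt_x=1.0353, Δt_y=3.8637
    x: enter (5,6) at t=0.6833
    y: enter (5,5) at t=0.8887
    x: enter (6,5) at t=1.7186 ← occupied
  → r_7 = 1.7186

ranges = [1.8324, 2.0438, 3.4578, 3.8567, 5.1774, 1.4203, 1.7186]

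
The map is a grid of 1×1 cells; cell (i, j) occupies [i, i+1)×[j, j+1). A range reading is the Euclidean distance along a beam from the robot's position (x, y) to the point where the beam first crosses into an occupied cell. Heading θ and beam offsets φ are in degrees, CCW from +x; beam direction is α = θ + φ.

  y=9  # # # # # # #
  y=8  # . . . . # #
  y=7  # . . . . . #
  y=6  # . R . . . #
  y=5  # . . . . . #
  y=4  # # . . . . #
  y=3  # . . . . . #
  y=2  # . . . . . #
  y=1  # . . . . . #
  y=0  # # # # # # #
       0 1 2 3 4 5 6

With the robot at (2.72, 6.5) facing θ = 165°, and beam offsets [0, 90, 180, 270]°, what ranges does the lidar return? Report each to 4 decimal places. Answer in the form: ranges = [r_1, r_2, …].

beam 1: φ=0°, α=165°
  direction (-0.9659, 0.2588); cell (2,6); t to first gridline: x 0.7454, y 1.9319 (then +1.0353 / +3.8637)
    (1,6) via x @ 0.7454
    (0,6) via x @ 1.7807  # hit
  → r_1 = 1.7807
beam 2: φ=90°, α=255°
  direction (-0.2588, -0.9659); cell (2,6); t to first gridline: x 2.7819, y 0.5176 (then +3.8637 / +1.0353)
    (2,5) via y @ 0.5176
    (2,4) via y @ 1.5529
    (2,3) via y @ 2.5882
    (1,3) via x @ 2.7819
    (1,2) via y @ 3.6235
    (1,1) via y @ 4.6587
    (1,0) via y @ 5.6940  # hit
  → r_2 = 5.6940
beam 3: φ=180°, α=345°
  direction (0.9659, -0.2588); cell (2,6); t to first gridline: x 0.2899, y 1.9319 (then +1.0353 / +3.8637)
    (3,6) via x @ 0.2899
    (4,6) via x @ 1.3252
    (4,5) via y @ 1.9319
    (5,5) via x @ 2.3604
    (6,5) via x @ 3.3957  # hit
  → r_3 = 3.3957
beam 4: φ=270°, α=75°
  direction (0.2588, 0.9659); cell (2,6); t to first gridline: x 1.0818, y 0.5176 (then +3.8637 / +1.0353)
    (2,7) via y @ 0.5176
    (3,7) via x @ 1.0818
    (3,8) via y @ 1.5529
    (3,9) via y @ 2.5882  # hit
  → r_4 = 2.5882

ranges = [1.7807, 5.6940, 3.3957, 2.5882]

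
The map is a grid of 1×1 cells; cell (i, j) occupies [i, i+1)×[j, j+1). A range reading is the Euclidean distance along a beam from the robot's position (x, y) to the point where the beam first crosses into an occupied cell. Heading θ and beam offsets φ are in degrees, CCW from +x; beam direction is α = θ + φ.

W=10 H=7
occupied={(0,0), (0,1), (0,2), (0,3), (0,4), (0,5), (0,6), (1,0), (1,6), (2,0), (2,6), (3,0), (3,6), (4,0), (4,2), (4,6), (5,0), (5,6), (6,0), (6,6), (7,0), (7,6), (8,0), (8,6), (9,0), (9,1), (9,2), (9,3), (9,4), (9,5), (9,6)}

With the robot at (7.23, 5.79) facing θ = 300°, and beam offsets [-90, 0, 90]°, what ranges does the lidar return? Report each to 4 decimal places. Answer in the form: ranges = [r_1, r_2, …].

ranges = [7.1938, 3.5400, 0.4200]

beam 1: φ=-90°, α=210°
  cosα=-0.8660 sinα=-0.5000 | (7,5) | tMaxX 0.2656 tMaxY 1.5800 | tΔX 1.1547 tΔY 2.0000
    t=0.2656 [x] (6,5)
    t=1.4203 [x] (5,5)
    t=1.5800 [y] (5,4)
    t=2.5750 [x] (4,4)
    t=3.5800 [y] (4,3)
    t=3.7297 [x] (3,3)
    t=4.8844 [x] (2,3)
    t=5.5800 [y] (2,2)
    t=6.0391 [x] (1,2)
    t=7.1938 [x] (0,2) — stop
  → r_1 = 7.1938
beam 2: φ=0°, α=300°
  cosα=0.5000 sinα=-0.8660 | (7,5) | tMaxX 1.5400 tMaxY 0.9122 | tΔX 2.0000 tΔY 1.1547
    t=0.9122 [y] (7,4)
    t=1.5400 [x] (8,4)
    t=2.0669 [y] (8,3)
    t=3.2216 [y] (8,2)
    t=3.5400 [x] (9,2) — stop
  → r_2 = 3.5400
beam 3: φ=90°, α=30°
  cosα=0.8660 sinα=0.5000 | (7,5) | tMaxX 0.8891 tMaxY 0.4200 | tΔX 1.1547 tΔY 2.0000
    t=0.4200 [y] (7,6) — stop
  → r_3 = 0.4200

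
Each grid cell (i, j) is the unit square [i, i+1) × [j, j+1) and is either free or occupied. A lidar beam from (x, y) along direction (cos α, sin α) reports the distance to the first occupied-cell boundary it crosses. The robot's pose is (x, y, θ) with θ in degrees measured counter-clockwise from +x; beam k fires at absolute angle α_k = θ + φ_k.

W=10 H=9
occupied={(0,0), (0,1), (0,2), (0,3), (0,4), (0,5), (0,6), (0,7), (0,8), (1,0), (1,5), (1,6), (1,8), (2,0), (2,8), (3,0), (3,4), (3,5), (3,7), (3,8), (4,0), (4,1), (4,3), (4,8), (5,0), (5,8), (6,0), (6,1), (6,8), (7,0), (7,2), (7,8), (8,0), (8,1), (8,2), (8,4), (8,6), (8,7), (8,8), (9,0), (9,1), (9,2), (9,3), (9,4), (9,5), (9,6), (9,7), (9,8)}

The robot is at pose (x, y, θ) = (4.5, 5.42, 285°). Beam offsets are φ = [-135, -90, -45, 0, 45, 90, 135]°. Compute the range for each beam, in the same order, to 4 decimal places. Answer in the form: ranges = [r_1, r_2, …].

ranges = [0.5774, 0.5176, 1.0000, 1.4701, 4.8400, 3.6235, 2.9791]

beam 1: φ=-135°, α=150°
  direction (-0.8660, 0.5000); cell (4,5); t to first gridline: x 0.5774, y 1.1600 (then +1.1547 / +2.0000)
    (3,5) via x @ 0.5774  # hit
  → r_1 = 0.5774
beam 2: φ=-90°, α=195°
  direction (-0.9659, -0.2588); cell (4,5); t to first gridline: x 0.5176, y 1.6228 (then +1.0353 / +3.8637)
    (3,5) via x @ 0.5176  # hit
  → r_2 = 0.5176
beam 3: φ=-45°, α=240°
  direction (-0.5000, -0.8660); cell (4,5); t to first gridline: x 1.0000, y 0.4850 (then +2.0000 / +1.1547)
    (4,4) via y @ 0.4850
    (3,4) via x @ 1.0000  # hit
  → r_3 = 1.0000
beam 4: φ=0°, α=285°
  direction (0.2588, -0.9659); cell (4,5); t to first gridline: x 1.9319, y 0.4348 (then +3.8637 / +1.0353)
    (4,4) via y @ 0.4348
    (4,3) via y @ 1.4701  # hit
  → r_4 = 1.4701
beam 5: φ=45°, α=330°
  direction (0.8660, -0.5000); cell (4,5); t to first gridline: x 0.5774, y 0.8400 (then +1.1547 / +2.0000)
    (5,5) via x @ 0.5774
    (5,4) via y @ 0.8400
    (6,4) via x @ 1.7321
    (6,3) via y @ 2.8400
    (7,3) via x @ 2.8868
    (8,3) via x @ 4.0415
    (8,2) via y @ 4.8400  # hit
  → r_5 = 4.8400
beam 6: φ=90°, α=15°
  direction (0.9659, 0.2588); cell (4,5); t to first gridline: x 0.5176, y 2.2409 (then +1.0353 / +3.8637)
    (5,5) via x @ 0.5176
    (6,5) via x @ 1.5529
    (6,6) via y @ 2.2409
    (7,6) via x @ 2.5882
    (8,6) via x @ 3.6235  # hit
  → r_6 = 3.6235
beam 7: φ=135°, α=60°
  direction (0.5000, 0.8660); cell (4,5); t to first gridline: x 1.0000, y 0.6697 (then +2.0000 / +1.1547)
    (4,6) via y @ 0.6697
    (5,6) via x @ 1.0000
    (5,7) via y @ 1.8244
    (5,8) via y @ 2.9791  # hit
  → r_7 = 2.9791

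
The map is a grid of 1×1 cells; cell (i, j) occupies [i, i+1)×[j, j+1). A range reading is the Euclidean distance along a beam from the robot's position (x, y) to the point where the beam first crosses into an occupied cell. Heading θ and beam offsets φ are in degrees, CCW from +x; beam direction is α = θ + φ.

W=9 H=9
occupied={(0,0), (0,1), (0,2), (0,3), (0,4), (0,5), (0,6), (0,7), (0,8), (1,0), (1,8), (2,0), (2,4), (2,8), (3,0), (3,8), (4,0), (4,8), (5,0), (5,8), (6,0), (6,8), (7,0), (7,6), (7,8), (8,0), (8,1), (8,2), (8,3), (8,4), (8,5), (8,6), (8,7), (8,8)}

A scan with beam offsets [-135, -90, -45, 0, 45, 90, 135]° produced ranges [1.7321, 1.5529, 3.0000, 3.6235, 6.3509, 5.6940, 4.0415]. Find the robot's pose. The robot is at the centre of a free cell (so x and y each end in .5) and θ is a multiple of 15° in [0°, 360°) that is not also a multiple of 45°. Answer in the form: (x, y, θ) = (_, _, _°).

(x, y, θ) = (4.5, 6.5, 195°)

Candidates: 47 free-cell centres × 16 headings = 752 poses. Raycast each; keep the one whose scan matches to 4 dp.
  (3.5, 4.5, 255°): beam 1 = 4.0415 ≠ 1.7321 ✗
  (5.5, 2.5, 75°): beam 2 = 2.5882 ≠ 1.5529 ✗
  (1.5, 4.5, 150°): beam 1 = 0.5176 ≠ 1.7321 ✗
  (7.5, 1.5, 150°): beam 1 = 0.5176 ≠ 1.7321 ✗
  …
  (4.5, 6.5, 195°): r_1=1.7321, r_2=1.5529, r_3=3.0000, r_4=3.6235, r_5=6.3509, r_6=5.6940, r_7=4.0415 — all match ✓
No second candidate reproduces the full scan.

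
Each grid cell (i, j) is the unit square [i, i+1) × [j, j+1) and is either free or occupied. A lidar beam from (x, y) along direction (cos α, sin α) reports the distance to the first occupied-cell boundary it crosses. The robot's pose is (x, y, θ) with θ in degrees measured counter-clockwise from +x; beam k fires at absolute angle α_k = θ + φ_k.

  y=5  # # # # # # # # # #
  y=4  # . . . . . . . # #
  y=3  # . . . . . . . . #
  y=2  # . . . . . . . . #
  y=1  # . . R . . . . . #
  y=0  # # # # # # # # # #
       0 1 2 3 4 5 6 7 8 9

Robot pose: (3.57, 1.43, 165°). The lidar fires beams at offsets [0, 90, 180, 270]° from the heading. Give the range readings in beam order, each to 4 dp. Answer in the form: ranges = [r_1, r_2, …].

ranges = [2.6607, 0.4452, 1.6614, 3.6959]

beam 1: φ=0°, α=165°
  d=(-0.9659,0.2588)  start (3,1)  tX=0.5901 tY=2.2023  stride 1/|dx|=1.0353 1/|dy|=3.8637
    cross x-line → (2,1), t=0.5901
    cross x-line → (1,1), t=1.6254
    cross y-line → (1,2), t=2.2023
    cross x-line → (0,2), t=2.6607 (wall)
  → r_1 = 2.6607
beam 2: φ=90°, α=255°
  d=(-0.2588,-0.9659)  start (3,1)  tX=2.2023 tY=0.4452  stride 1/|dx|=3.8637 1/|dy|=1.0353
    cross y-line → (3,0), t=0.4452 (wall)
  → r_2 = 0.4452
beam 3: φ=180°, α=345°
  d=(0.9659,-0.2588)  start (3,1)  tX=0.4452 tY=1.6614  stride 1/|dx|=1.0353 1/|dy|=3.8637
    cross x-line → (4,1), t=0.4452
    cross x-line → (5,1), t=1.4804
    cross y-line → (5,0), t=1.6614 (wall)
  → r_3 = 1.6614
beam 4: φ=270°, α=75°
  d=(0.2588,0.9659)  start (3,1)  tX=1.6614 tY=0.5901  stride 1/|dx|=3.8637 1/|dy|=1.0353
    cross y-line → (3,2), t=0.5901
    cross y-line → (3,3), t=1.6254
    cross x-line → (4,3), t=1.6614
    cross y-line → (4,4), t=2.6607
    cross y-line → (4,5), t=3.6959 (wall)
  → r_4 = 3.6959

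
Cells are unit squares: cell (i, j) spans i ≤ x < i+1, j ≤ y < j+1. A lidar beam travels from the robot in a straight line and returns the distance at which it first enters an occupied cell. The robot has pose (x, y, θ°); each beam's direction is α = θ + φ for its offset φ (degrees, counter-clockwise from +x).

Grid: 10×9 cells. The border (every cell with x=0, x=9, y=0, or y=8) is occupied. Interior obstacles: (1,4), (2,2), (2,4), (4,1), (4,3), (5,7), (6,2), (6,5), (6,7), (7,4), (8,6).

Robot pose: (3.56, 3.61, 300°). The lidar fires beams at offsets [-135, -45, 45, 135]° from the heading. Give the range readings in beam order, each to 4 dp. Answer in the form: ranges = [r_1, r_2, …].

beam 1: φ=-135°, α=165°
  d=(-0.9659,0.2588)  start (3,3)  tX=0.5798 tY=1.5068  stride 1/|dx|=1.0353 1/|dy|=3.8637
    cross x-line → (2,3), t=0.5798
    cross y-line → (2,4), t=1.5068 (wall)
  → r_1 = 1.5068
beam 2: φ=-45°, α=255°
  d=(-0.2588,-0.9659)  start (3,3)  tX=2.1637 tY=0.6315  stride 1/|dx|=3.8637 1/|dy|=1.0353
    cross y-line → (3,2), t=0.6315
    cross y-line → (3,1), t=1.6668
    cross x-line → (2,1), t=2.1637
    cross y-line → (2,0), t=2.7021 (wall)
  → r_2 = 2.7021
beam 3: φ=45°, α=345°
  d=(0.9659,-0.2588)  start (3,3)  tX=0.4555 tY=2.3569  stride 1/|dx|=1.0353 1/|dy|=3.8637
    cross x-line → (4,3), t=0.4555 (wall)
  → r_3 = 0.4555
beam 4: φ=135°, α=75°
  d=(0.2588,0.9659)  start (3,3)  tX=1.7000 tY=0.4038  stride 1/|dx|=3.8637 1/|dy|=1.0353
    cross y-line → (3,4), t=0.4038
    cross y-line → (3,5), t=1.4390
    cross x-line → (4,5), t=1.7000
    cross y-line → (4,6), t=2.4743
    cross y-line → (4,7), t=3.5096
    cross y-line → (4,8), t=4.5449 (wall)
  → r_4 = 4.5449

ranges = [1.5068, 2.7021, 0.4555, 4.5449]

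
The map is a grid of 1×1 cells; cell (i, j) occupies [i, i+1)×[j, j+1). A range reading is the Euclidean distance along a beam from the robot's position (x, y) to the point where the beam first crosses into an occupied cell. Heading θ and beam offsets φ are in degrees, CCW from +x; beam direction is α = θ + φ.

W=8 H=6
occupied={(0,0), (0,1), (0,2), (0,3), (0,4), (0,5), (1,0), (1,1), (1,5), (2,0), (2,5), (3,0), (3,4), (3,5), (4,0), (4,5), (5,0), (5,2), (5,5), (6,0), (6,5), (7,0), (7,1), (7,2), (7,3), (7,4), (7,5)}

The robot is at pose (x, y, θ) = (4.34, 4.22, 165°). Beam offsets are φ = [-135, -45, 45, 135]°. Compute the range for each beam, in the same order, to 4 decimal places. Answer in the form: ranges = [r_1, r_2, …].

beam 1: φ=-135°, α=30°
  direction (0.8660, 0.5000); cell (4,4); t to first gridline: x 0.7621, y 1.5600 (then +1.1547 / +2.0000)
    (5,4) via x @ 0.7621
    (5,5) via y @ 1.5600  # hit
  → r_1 = 1.5600
beam 2: φ=-45°, α=120°
  direction (-0.5000, 0.8660); cell (4,4); t to first gridline: x 0.6800, y 0.9007 (then +2.0000 / +1.1547)
    (3,4) via x @ 0.6800  # hit
  → r_2 = 0.6800
beam 3: φ=45°, α=210°
  direction (-0.8660, -0.5000); cell (4,4); t to first gridline: x 0.3926, y 0.4400 (then +1.1547 / +2.0000)
    (3,4) via x @ 0.3926  # hit
  → r_3 = 0.3926
beam 4: φ=135°, α=300°
  direction (0.5000, -0.8660); cell (4,4); t to first gridline: x 1.3200, y 0.2540 (then +2.0000 / +1.1547)
    (4,3) via y @ 0.2540
    (5,3) via x @ 1.3200
    (5,2) via y @ 1.4087  # hit
  → r_4 = 1.4087

ranges = [1.5600, 0.6800, 0.3926, 1.4087]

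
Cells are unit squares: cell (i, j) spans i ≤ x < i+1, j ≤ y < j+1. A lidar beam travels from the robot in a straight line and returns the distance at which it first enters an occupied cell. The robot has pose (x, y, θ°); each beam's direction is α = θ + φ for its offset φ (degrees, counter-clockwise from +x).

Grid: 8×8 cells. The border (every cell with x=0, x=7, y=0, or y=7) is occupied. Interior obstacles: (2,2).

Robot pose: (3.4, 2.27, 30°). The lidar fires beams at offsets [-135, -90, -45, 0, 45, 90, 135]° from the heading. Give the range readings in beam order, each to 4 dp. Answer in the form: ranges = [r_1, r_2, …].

ranges = [1.3148, 1.4665, 3.7270, 4.1569, 4.8969, 0.8000, 0.4141]

beam 1: φ=-135°, α=255°
  direction (-0.2588, -0.9659); cell (3,2); t to first gridline: x 1.5455, y 0.2795 (then +3.8637 / +1.0353)
    (3,1) via y @ 0.2795
    (3,0) via y @ 1.3148  # hit
  → r_1 = 1.3148
beam 2: φ=-90°, α=300°
  direction (0.5000, -0.8660); cell (3,2); t to first gridline: x 1.2000, y 0.3118 (then +2.0000 / +1.1547)
    (3,1) via y @ 0.3118
    (4,1) via x @ 1.2000
    (4,0) via y @ 1.4665  # hit
  → r_2 = 1.4665
beam 3: φ=-45°, α=345°
  direction (0.9659, -0.2588); cell (3,2); t to first gridline: x 0.6212, y 1.0432 (then +1.0353 / +3.8637)
    (4,2) via x @ 0.6212
    (4,1) via y @ 1.0432
    (5,1) via x @ 1.6564
    (6,1) via x @ 2.6917
    (7,1) via x @ 3.7270  # hit
  → r_3 = 3.7270
beam 4: φ=0°, α=30°
  direction (0.8660, 0.5000); cell (3,2); t to first gridline: x 0.6928, y 1.4600 (then +1.1547 / +2.0000)
    (4,2) via x @ 0.6928
    (4,3) via y @ 1.4600
    (5,3) via x @ 1.8475
    (6,3) via x @ 3.0022
    (6,4) via y @ 3.4600
    (7,4) via x @ 4.1569  # hit
  → r_4 = 4.1569
beam 5: φ=45°, α=75°
  direction (0.2588, 0.9659); cell (3,2); t to first gridline: x 2.3182, y 0.7558 (then +3.8637 / +1.0353)
    (3,3) via y @ 0.7558
    (3,4) via y @ 1.7910
    (4,4) via x @ 2.3182
    (4,5) via y @ 2.8263
    (4,6) via y @ 3.8616
    (4,7) via y @ 4.8969  # hit
  → r_5 = 4.8969
beam 6: φ=90°, α=120°
  direction (-0.5000, 0.8660); cell (3,2); t to first gridline: x 0.8000, y 0.8429 (then +2.0000 / +1.1547)
    (2,2) via x @ 0.8000  # hit
  → r_6 = 0.8000
beam 7: φ=135°, α=165°
  direction (-0.9659, 0.2588); cell (3,2); t to first gridline: x 0.4141, y 2.8205 (then +1.0353 / +3.8637)
    (2,2) via x @ 0.4141  # hit
  → r_7 = 0.4141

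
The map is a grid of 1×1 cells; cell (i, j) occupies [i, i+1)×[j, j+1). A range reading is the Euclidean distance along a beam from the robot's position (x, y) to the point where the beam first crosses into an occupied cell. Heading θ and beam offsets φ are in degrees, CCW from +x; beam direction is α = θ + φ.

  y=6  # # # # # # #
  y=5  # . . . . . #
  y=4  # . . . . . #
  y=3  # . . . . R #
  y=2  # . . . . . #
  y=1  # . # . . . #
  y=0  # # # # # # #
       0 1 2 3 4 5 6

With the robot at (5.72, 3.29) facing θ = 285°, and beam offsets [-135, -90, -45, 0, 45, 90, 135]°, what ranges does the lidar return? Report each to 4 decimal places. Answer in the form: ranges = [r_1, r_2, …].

ranges = [5.4200, 4.8865, 2.6443, 1.0818, 0.3233, 0.2899, 0.5600]

beam 1: φ=-135°, α=150°
  cosα=-0.8660 sinα=0.5000 | (5,3) | tMaxX 0.8314 tMaxY 1.4200 | tΔX 1.1547 tΔY 2.0000
    t=0.8314 [x] (4,3)
    t=1.4200 [y] (4,4)
    t=1.9861 [x] (3,4)
    t=3.1408 [x] (2,4)
    t=3.4200 [y] (2,5)
    t=4.2955 [x] (1,5)
    t=5.4200 [y] (1,6) — stop
  → r_1 = 5.4200
beam 2: φ=-90°, α=195°
  cosα=-0.9659 sinα=-0.2588 | (5,3) | tMaxX 0.7454 tMaxY 1.1205 | tΔX 1.0353 tΔY 3.8637
    t=0.7454 [x] (4,3)
    t=1.1205 [y] (4,2)
    t=1.7807 [x] (3,2)
    t=2.8160 [x] (2,2)
    t=3.8512 [x] (1,2)
    t=4.8865 [x] (0,2) — stop
  → r_2 = 4.8865
beam 3: φ=-45°, α=240°
  cosα=-0.5000 sinα=-0.8660 | (5,3) | tMaxX 1.4400 tMaxY 0.3349 | tΔX 2.0000 tΔY 1.1547
    t=0.3349 [y] (5,2)
    t=1.4400 [x] (4,2)
    t=1.4896 [y] (4,1)
    t=2.6443 [y] (4,0) — stop
  → r_3 = 2.6443
beam 4: φ=0°, α=285°
  cosα=0.2588 sinα=-0.9659 | (5,3) | tMaxX 1.0818 tMaxY 0.3002 | tΔX 3.8637 tΔY 1.0353
    t=0.3002 [y] (5,2)
    t=1.0818 [x] (6,2) — stop
  → r_4 = 1.0818
beam 5: φ=45°, α=330°
  cosα=0.8660 sinα=-0.5000 | (5,3) | tMaxX 0.3233 tMaxY 0.5800 | tΔX 1.1547 tΔY 2.0000
    t=0.3233 [x] (6,3) — stop
  → r_5 = 0.3233
beam 6: φ=90°, α=15°
  cosα=0.9659 sinα=0.2588 | (5,3) | tMaxX 0.2899 tMaxY 2.7432 | tΔX 1.0353 tΔY 3.8637
    t=0.2899 [x] (6,3) — stop
  → r_6 = 0.2899
beam 7: φ=135°, α=60°
  cosα=0.5000 sinα=0.8660 | (5,3) | tMaxX 0.5600 tMaxY 0.8198 | tΔX 2.0000 tΔY 1.1547
    t=0.5600 [x] (6,3) — stop
  → r_7 = 0.5600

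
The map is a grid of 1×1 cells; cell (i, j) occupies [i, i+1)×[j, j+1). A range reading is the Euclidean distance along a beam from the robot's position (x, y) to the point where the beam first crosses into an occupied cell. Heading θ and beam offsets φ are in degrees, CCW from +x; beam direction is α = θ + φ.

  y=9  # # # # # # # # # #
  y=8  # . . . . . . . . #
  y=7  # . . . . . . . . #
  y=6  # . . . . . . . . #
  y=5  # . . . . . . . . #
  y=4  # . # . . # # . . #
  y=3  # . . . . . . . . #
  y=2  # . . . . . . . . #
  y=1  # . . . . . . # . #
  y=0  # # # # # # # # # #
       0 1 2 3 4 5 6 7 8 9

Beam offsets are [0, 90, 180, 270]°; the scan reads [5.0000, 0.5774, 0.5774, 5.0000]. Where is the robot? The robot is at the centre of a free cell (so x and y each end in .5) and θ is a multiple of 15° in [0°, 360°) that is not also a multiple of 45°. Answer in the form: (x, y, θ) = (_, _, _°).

(x, y, θ) = (6.5, 1.5, 150°)

Candidates: 60 free-cell centres × 16 headings = 960 poses. Raycast each; keep the one whose scan matches to 4 dp.
  (7.5, 6.5, 195°): beam 1 = 6.7293 ≠ 5.0000 ✗
  (6.5, 3.5, 75°): beam 1 = 0.5176 ≠ 5.0000 ✗
  (4.5, 7.5, 165°): beam 1 = 3.6235 ≠ 5.0000 ✗
  (4.5, 5.5, 255°): beam 1 = 4.6587 ≠ 5.0000 ✗
  …
  (6.5, 1.5, 150°): r_1=5.0000, r_2=0.5774, r_3=0.5774, r_4=5.0000 — all match ✓
Unique over the lattice → pose = (6.5, 1.5, 150°).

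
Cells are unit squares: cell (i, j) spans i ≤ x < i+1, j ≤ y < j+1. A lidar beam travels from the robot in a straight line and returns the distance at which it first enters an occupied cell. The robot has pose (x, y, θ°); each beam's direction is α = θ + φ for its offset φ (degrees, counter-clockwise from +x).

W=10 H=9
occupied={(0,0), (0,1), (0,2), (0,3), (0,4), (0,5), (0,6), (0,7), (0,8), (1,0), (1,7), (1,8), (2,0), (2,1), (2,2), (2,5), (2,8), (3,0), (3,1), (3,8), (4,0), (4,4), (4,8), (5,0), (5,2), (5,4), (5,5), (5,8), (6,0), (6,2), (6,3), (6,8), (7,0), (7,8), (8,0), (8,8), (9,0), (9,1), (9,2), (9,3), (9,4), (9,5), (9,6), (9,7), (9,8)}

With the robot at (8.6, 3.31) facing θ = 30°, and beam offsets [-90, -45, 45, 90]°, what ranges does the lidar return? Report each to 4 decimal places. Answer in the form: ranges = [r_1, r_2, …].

beam 1: φ=-90°, α=300°
  d=(0.5000,-0.8660)  start (8,3)  tX=0.8000 tY=0.3580  stride 1/|dx|=2.0000 1/|dy|=1.1547
    cross y-line → (8,2), t=0.3580
    cross x-line → (9,2), t=0.8000 (wall)
  → r_1 = 0.8000
beam 2: φ=-45°, α=345°
  d=(0.9659,-0.2588)  start (8,3)  tX=0.4141 tY=1.1977  stride 1/|dx|=1.0353 1/|dy|=3.8637
    cross x-line → (9,3), t=0.4141 (wall)
  → r_2 = 0.4141
beam 3: φ=45°, α=75°
  d=(0.2588,0.9659)  start (8,3)  tX=1.5455 tY=0.7143  stride 1/|dx|=3.8637 1/|dy|=1.0353
    cross y-line → (8,4), t=0.7143
    cross x-line → (9,4), t=1.5455 (wall)
  → r_3 = 1.5455
beam 4: φ=90°, α=120°
  d=(-0.5000,0.8660)  start (8,3)  tX=1.2000 tY=0.7967  stride 1/|dx|=2.0000 1/|dy|=1.1547
    cross y-line → (8,4), t=0.7967
    cross x-line → (7,4), t=1.2000
    cross y-line → (7,5), t=1.9514
    cross y-line → (7,6), t=3.1061
    cross x-line → (6,6), t=3.2000
    cross y-line → (6,7), t=4.2608
    cross x-line → (5,7), t=5.2000
    cross y-line → (5,8), t=5.4155 (wall)
  → r_4 = 5.4155

ranges = [0.8000, 0.4141, 1.5455, 5.4155]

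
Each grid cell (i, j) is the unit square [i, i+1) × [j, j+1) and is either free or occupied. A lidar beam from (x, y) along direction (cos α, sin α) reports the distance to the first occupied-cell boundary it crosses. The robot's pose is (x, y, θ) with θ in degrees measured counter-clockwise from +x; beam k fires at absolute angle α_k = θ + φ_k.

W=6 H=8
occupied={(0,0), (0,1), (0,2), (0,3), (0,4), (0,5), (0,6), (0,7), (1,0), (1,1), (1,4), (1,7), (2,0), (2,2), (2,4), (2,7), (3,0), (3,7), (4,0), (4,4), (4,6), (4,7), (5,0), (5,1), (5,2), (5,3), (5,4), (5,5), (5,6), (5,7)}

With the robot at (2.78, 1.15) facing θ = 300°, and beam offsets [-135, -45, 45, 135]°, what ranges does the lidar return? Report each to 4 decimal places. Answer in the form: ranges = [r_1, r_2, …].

beam 1: φ=-135°, α=165°
  d=(-0.9659,0.2588)  start (2,1)  tX=0.8075 tY=3.2841  stride 1/|dx|=1.0353 1/|dy|=3.8637
    cross x-line → (1,1), t=0.8075 (wall)
  → r_1 = 0.8075
beam 2: φ=-45°, α=255°
  d=(-0.2588,-0.9659)  start (2,1)  tX=3.0137 tY=0.1553  stride 1/|dx|=3.8637 1/|dy|=1.0353
    cross y-line → (2,0), t=0.1553 (wall)
  → r_2 = 0.1553
beam 3: φ=45°, α=345°
  d=(0.9659,-0.2588)  start (2,1)  tX=0.2278 tY=0.5796  stride 1/|dx|=1.0353 1/|dy|=3.8637
    cross x-line → (3,1), t=0.2278
    cross y-line → (3,0), t=0.5796 (wall)
  → r_3 = 0.5796
beam 4: φ=135°, α=75°
  d=(0.2588,0.9659)  start (2,1)  tX=0.8500 tY=0.8800  stride 1/|dx|=3.8637 1/|dy|=1.0353
    cross x-line → (3,1), t=0.8500
    cross y-line → (3,2), t=0.8800
    cross y-line → (3,3), t=1.9153
    cross y-line → (3,4), t=2.9505
    cross y-line → (3,5), t=3.9858
    cross x-line → (4,5), t=4.7137
    cross y-line → (4,6), t=5.0211 (wall)
  → r_4 = 5.0211

ranges = [0.8075, 0.1553, 0.5796, 5.0211]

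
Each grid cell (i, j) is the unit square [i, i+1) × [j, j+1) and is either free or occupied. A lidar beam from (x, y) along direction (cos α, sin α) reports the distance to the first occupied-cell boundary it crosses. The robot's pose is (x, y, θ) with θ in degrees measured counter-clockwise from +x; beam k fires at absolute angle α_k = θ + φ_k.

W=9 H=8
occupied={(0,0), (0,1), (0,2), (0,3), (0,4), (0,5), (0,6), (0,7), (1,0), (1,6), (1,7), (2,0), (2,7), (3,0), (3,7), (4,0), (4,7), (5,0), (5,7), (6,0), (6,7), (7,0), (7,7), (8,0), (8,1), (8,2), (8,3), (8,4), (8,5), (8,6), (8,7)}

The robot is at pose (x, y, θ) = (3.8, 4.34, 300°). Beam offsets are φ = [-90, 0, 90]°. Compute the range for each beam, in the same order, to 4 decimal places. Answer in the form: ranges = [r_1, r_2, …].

ranges = [3.2332, 3.8567, 4.8497]

beam 1: φ=-90°, α=210°
  cosα=-0.8660 sinα=-0.5000 | (3,4) | tMaxX 0.9238 tMaxY 0.6800 | tΔX 1.1547 tΔY 2.0000
    t=0.6800 [y] (3,3)
    t=0.9238 [x] (2,3)
    t=2.0785 [x] (1,3)
    t=2.6800 [y] (1,2)
    t=3.2332 [x] (0,2) — stop
  → r_1 = 3.2332
beam 2: φ=0°, α=300°
  cosα=0.5000 sinα=-0.8660 | (3,4) | tMaxX 0.4000 tMaxY 0.3926 | tΔX 2.0000 tΔY 1.1547
    t=0.3926 [y] (3,3)
    t=0.4000 [x] (4,3)
    t=1.5473 [y] (4,2)
    t=2.4000 [x] (5,2)
    t=2.7020 [y] (5,1)
    t=3.8567 [y] (5,0) — stop
  → r_2 = 3.8567
beam 3: φ=90°, α=30°
  cosα=0.8660 sinα=0.5000 | (3,4) | tMaxX 0.2309 tMaxY 1.3200 | tΔX 1.1547 tΔY 2.0000
    t=0.2309 [x] (4,4)
    t=1.3200 [y] (4,5)
    t=1.3856 [x] (5,5)
    t=2.5403 [x] (6,5)
    t=3.3200 [y] (6,6)
    t=3.6950 [x] (7,6)
    t=4.8497 [x] (8,6) — stop
  → r_3 = 4.8497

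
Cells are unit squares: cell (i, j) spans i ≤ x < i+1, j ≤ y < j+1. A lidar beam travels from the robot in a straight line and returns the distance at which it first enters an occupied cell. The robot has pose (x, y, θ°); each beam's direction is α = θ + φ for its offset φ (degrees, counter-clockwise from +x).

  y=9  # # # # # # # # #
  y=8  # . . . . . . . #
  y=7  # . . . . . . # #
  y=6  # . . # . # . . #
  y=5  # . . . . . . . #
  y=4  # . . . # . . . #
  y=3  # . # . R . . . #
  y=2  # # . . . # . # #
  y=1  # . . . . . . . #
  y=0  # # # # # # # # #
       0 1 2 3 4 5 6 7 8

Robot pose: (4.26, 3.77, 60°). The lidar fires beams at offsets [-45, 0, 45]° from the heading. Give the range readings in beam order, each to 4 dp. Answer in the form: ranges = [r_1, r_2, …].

ranges = [3.8719, 0.2656, 0.2381]

beam 1: φ=-45°, α=15°
  direction (0.9659, 0.2588); cell (4,3); t to first gridline: x 0.7661, y 0.8887 (then +1.0353 / +3.8637)
    (5,3) via x @ 0.7661
    (5,4) via y @ 0.8887
    (6,4) via x @ 1.8014
    (7,4) via x @ 2.8367
    (8,4) via x @ 3.8719  # hit
  → r_1 = 3.8719
beam 2: φ=0°, α=60°
  direction (0.5000, 0.8660); cell (4,3); t to first gridline: x 1.4800, y 0.2656 (then +2.0000 / +1.1547)
    (4,4) via y @ 0.2656  # hit
  → r_2 = 0.2656
beam 3: φ=45°, α=105°
  direction (-0.2588, 0.9659); cell (4,3); t to first gridline: x 1.0046, y 0.2381 (then +3.8637 / +1.0353)
    (4,4) via y @ 0.2381  # hit
  → r_3 = 0.2381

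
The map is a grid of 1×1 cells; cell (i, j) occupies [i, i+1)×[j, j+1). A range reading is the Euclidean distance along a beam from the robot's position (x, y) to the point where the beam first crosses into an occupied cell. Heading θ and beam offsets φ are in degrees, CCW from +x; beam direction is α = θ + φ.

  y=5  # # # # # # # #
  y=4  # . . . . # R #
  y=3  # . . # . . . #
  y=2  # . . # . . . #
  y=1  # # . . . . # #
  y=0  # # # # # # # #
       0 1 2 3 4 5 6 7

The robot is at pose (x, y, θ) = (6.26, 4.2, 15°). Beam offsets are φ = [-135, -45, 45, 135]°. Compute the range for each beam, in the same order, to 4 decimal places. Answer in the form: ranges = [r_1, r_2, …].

ranges = [3.6950, 0.8545, 0.9238, 0.3002]

beam 1: φ=-135°, α=240°
  cosα=-0.5000 sinα=-0.8660 | (6,4) | tMaxX 0.5200 tMaxY 0.2309 | tΔX 2.0000 tΔY 1.1547
    t=0.2309 [y] (6,3)
    t=0.5200 [x] (5,3)
    t=1.3856 [y] (5,2)
    t=2.5200 [x] (4,2)
    t=2.5403 [y] (4,1)
    t=3.6950 [y] (4,0) — stop
  → r_1 = 3.6950
beam 2: φ=-45°, α=330°
  cosα=0.8660 sinα=-0.5000 | (6,4) | tMaxX 0.8545 tMaxY 0.4000 | tΔX 1.1547 tΔY 2.0000
    t=0.4000 [y] (6,3)
    t=0.8545 [x] (7,3) — stop
  → r_2 = 0.8545
beam 3: φ=45°, α=60°
  cosα=0.5000 sinα=0.8660 | (6,4) | tMaxX 1.4800 tMaxY 0.9238 | tΔX 2.0000 tΔY 1.1547
    t=0.9238 [y] (6,5) — stop
  → r_3 = 0.9238
beam 4: φ=135°, α=150°
  cosα=-0.8660 sinα=0.5000 | (6,4) | tMaxX 0.3002 tMaxY 1.6000 | tΔX 1.1547 tΔY 2.0000
    t=0.3002 [x] (5,4) — stop
  → r_4 = 0.3002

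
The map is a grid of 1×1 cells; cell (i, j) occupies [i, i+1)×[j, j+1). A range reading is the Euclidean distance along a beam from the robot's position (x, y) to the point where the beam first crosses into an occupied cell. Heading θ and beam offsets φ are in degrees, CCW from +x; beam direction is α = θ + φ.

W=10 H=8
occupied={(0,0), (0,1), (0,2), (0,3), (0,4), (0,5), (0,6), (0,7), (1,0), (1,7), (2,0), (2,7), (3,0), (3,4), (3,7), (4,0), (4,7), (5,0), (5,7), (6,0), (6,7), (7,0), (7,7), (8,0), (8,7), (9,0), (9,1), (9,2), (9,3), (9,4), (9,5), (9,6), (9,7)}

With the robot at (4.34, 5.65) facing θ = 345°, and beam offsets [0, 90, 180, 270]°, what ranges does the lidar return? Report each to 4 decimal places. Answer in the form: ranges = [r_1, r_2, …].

beam 1: φ=0°, α=345°
  d=(0.9659,-0.2588)  start (4,5)  tX=0.6833 tY=2.5114  stride 1/|dx|=1.0353 1/|dy|=3.8637
    cross x-line → (5,5), t=0.6833
    cross x-line → (6,5), t=1.7186
    cross y-line → (6,4), t=2.5114
    cross x-line → (7,4), t=2.7538
    cross x-line → (8,4), t=3.7891
    cross x-line → (9,4), t=4.8244 (wall)
  → r_1 = 4.8244
beam 2: φ=90°, α=75°
  d=(0.2588,0.9659)  start (4,5)  tX=2.5500 tY=0.3623  stride 1/|dx|=3.8637 1/|dy|=1.0353
    cross y-line → (4,6), t=0.3623
    cross y-line → (4,7), t=1.3976 (wall)
  → r_2 = 1.3976
beam 3: φ=180°, α=165°
  d=(-0.9659,0.2588)  start (4,5)  tX=0.3520 tY=1.3523  stride 1/|dx|=1.0353 1/|dy|=3.8637
    cross x-line → (3,5), t=0.3520
    cross y-line → (3,6), t=1.3523
    cross x-line → (2,6), t=1.3873
    cross x-line → (1,6), t=2.4225
    cross x-line → (0,6), t=3.4578 (wall)
  → r_3 = 3.4578
beam 4: φ=270°, α=255°
  d=(-0.2588,-0.9659)  start (4,5)  tX=1.3137 tY=0.6729  stride 1/|dx|=3.8637 1/|dy|=1.0353
    cross y-line → (4,4), t=0.6729
    cross x-line → (3,4), t=1.3137 (wall)
  → r_4 = 1.3137

ranges = [4.8244, 1.3976, 3.4578, 1.3137]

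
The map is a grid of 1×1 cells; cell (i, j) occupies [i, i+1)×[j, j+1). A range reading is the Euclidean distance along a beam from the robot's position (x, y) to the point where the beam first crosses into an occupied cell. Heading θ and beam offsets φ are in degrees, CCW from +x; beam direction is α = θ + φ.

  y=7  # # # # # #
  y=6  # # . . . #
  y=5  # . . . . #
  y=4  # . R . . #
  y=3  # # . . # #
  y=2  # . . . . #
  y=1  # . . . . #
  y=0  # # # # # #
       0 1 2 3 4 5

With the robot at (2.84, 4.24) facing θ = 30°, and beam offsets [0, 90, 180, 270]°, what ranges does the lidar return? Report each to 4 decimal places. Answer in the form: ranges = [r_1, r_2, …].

beam 1: φ=0°, α=30°
  dir = (cos 30°, sin 30°) = (0.8660, 0.5000); from cell (2,4)
  next x-line at t=0.1848, next y-line at t=1.5200; Δt_x=1.1547, Δt_y=2.0000
    x: enter (3,4) at t=0.1848
    x: enter (4,4) at t=1.3395
    y: enter (4,5) at t=1.5200
    x: enter (5,5) at t=2.4942 ← occupied
  → r_1 = 2.4942
beam 2: φ=90°, α=120°
  dir = (cos 120°, sin 120°) = (-0.5000, 0.8660); from cell (2,4)
  next x-line at t=1.6800, next y-line at t=0.8776; Δt_x=2.0000, Δt_y=1.1547
    y: enter (2,5) at t=0.8776
    x: enter (1,5) at t=1.6800
    y: enter (1,6) at t=2.0323 ← occupied
  → r_2 = 2.0323
beam 3: φ=180°, α=210°
  dir = (cos 210°, sin 210°) = (-0.8660, -0.5000); from cell (2,4)
  next x-line at t=0.9699, next y-line at t=0.4800; Δt_x=1.1547, Δt_y=2.0000
    y: enter (2,3) at t=0.4800
    x: enter (1,3) at t=0.9699 ← occupied
  → r_3 = 0.9699
beam 4: φ=270°, α=300°
  dir = (cos 300°, sin 300°) = (0.5000, -0.8660); from cell (2,4)
  next x-line at t=0.3200, next y-line at t=0.2771; Δt_x=2.0000, Δt_y=1.1547
    y: enter (2,3) at t=0.2771
    x: enter (3,3) at t=0.3200
    y: enter (3,2) at t=1.4318
    x: enter (4,2) at t=2.3200
    y: enter (4,1) at t=2.5865
    y: enter (4,0) at t=3.7412 ← occupied
  → r_4 = 3.7412

ranges = [2.4942, 2.0323, 0.9699, 3.7412]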